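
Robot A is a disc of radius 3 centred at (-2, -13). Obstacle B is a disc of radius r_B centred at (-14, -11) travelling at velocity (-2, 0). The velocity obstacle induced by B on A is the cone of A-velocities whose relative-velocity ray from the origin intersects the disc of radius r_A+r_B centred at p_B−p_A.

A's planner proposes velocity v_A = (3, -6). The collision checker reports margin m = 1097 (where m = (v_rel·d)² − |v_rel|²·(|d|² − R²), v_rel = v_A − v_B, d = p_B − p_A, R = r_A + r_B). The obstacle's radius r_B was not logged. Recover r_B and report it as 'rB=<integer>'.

m = 1097
d = (-12, 2);  v_rel = (5, -6),  |v_rel|² = 61
v_rel×d = (5)·(2) − (-6)·(-12) = -62
since m = R²·61 − (-62)²:  R² = (3844 + 1097) / 61 = 81
R = √81 = 9  ⇒  r_B = 9 − 3 = 6

rB=6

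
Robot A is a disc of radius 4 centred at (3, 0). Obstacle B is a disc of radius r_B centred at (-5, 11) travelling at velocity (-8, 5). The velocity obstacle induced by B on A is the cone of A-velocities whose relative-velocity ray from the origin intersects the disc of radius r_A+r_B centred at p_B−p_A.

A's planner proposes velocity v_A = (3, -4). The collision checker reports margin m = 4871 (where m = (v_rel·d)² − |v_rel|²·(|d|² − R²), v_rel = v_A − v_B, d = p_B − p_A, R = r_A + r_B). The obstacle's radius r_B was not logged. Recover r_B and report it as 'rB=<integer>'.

m = 4871
d = (-8, 11);  v_rel = (11, -9),  |v_rel|² = 202
v_rel×d = (11)·(11) − (-9)·(-8) = 49
since m = R²·202 − 49²:  R² = (2401 + 4871) / 202 = 36
R = √36 = 6  ⇒  r_B = 6 − 4 = 2

rB=2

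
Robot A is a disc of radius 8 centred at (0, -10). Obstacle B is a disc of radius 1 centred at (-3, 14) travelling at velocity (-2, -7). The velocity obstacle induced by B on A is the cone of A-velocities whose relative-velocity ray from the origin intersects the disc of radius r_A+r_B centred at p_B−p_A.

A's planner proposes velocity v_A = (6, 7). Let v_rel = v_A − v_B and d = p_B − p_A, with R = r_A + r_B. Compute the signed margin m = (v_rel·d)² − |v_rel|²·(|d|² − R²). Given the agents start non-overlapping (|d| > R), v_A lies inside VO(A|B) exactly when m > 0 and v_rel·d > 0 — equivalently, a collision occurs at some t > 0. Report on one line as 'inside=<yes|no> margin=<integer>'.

d = (-3, 24),  |d|² = 585;  R = 8+1 = 9,  c = 585−9² = 504
v_rel = (8, 14),  |v_rel|² = 260;  v_rel·d = (8)·(-3) + (14)·(24) = 312
260·t² − 624·t + 504 = 0  ⇒  m = 312² − 260·504 = -33696
m = -33696 < 0,  v_rel·d = 312 > 0  ⇒  outside

inside=no margin=-33696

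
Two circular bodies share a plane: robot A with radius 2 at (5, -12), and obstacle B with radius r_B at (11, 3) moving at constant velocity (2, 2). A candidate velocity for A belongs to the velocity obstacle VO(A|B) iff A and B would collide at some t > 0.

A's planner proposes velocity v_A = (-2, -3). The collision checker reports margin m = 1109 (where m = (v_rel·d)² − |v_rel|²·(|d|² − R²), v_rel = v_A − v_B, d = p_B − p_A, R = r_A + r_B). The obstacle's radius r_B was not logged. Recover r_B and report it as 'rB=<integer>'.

m = 1109
d = (6, 15);  v_rel = (-4, -5),  |v_rel|² = 41
v_rel×d = (-4)·(15) − (-5)·(6) = -30
since m = R²·41 − (-30)²:  R² = (900 + 1109) / 41 = 49
R = √49 = 7  ⇒  r_B = 7 − 2 = 5

rB=5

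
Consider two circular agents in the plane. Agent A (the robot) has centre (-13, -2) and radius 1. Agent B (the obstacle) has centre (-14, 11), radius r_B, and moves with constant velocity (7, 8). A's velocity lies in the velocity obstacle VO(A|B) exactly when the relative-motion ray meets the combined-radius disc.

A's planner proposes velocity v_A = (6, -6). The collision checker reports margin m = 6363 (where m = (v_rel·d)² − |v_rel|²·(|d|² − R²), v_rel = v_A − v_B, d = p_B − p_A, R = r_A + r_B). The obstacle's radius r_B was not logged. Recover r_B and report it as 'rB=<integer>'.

m = 6363
d = (-1, 13);  v_rel = (-1, -14),  |v_rel|² = 197
v_rel×d = (-1)·(13) − (-14)·(-1) = -27
since m = R²·197 − (-27)²:  R² = (729 + 6363) / 197 = 36
R = √36 = 6  ⇒  r_B = 6 − 1 = 5

rB=5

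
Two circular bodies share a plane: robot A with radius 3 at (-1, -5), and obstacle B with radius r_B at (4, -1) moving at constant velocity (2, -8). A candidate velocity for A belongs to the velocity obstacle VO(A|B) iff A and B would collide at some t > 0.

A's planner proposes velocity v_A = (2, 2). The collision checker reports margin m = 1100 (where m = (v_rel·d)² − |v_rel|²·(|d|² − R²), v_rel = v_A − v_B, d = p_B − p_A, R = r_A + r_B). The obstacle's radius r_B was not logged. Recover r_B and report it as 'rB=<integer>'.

m = 1100
d = (5, 4);  v_rel = (0, 10),  |v_rel|² = 100
v_rel×d = (0)·(4) − (10)·(5) = -50
since m = R²·100 − (-50)²:  R² = (2500 + 1100) / 100 = 36
R = √36 = 6  ⇒  r_B = 6 − 3 = 3

rB=3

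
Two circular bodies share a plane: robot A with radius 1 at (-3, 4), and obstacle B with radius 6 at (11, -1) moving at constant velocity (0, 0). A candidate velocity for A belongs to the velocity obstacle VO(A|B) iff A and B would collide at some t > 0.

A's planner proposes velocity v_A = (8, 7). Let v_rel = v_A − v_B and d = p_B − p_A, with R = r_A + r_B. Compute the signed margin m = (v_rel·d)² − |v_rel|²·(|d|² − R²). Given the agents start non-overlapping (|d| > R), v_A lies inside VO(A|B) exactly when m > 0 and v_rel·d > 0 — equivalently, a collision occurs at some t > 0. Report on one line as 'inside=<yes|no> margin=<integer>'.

d = (14, -5),  |d|² = 221;  R = 1+6 = 7,  c = 221−7² = 172
v_rel = (8, 7),  |v_rel|² = 113;  v_rel·d = (8)·(14) + (7)·(-5) = 77
113·t² − 154·t + 172 = 0  ⇒  m = 77² − 113·172 = -13507
m = -13507 < 0,  v_rel·d = 77 > 0  ⇒  outside

inside=no margin=-13507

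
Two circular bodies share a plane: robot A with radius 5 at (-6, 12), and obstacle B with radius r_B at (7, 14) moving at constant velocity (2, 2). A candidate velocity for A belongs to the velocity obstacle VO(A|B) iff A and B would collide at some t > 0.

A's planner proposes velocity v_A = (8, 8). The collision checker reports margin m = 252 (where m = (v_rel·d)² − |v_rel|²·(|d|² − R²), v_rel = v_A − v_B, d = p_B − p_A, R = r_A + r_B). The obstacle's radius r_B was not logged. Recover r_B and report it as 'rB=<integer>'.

m = 252
d = (13, 2);  v_rel = (6, 6),  |v_rel|² = 72
v_rel×d = (6)·(2) − (6)·(13) = -66
since m = R²·72 − (-66)²:  R² = (4356 + 252) / 72 = 64
R = √64 = 8  ⇒  r_B = 8 − 5 = 3

rB=3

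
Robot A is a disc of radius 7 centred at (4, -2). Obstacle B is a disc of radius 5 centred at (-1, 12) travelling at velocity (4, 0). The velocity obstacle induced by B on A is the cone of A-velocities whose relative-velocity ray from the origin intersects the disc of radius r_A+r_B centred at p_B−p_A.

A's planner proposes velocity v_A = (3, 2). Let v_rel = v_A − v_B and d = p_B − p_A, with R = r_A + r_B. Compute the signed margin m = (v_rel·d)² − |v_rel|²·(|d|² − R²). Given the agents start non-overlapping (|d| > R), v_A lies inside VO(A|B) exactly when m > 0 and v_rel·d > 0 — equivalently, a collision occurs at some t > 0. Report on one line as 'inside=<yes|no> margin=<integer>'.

d = (-5, 14),  |d|² = 221;  R = 7+5 = 12,  c = 221−12² = 77
v_rel = (-1, 2),  |v_rel|² = 5;  v_rel·d = (-1)·(-5) + (2)·(14) = 33
5·t² − 66·t + 77 = 0  ⇒  m = 33² − 5·77 = 704
m = 704 > 0,  v_rel·d = 33 > 0  ⇒  inside

inside=yes margin=704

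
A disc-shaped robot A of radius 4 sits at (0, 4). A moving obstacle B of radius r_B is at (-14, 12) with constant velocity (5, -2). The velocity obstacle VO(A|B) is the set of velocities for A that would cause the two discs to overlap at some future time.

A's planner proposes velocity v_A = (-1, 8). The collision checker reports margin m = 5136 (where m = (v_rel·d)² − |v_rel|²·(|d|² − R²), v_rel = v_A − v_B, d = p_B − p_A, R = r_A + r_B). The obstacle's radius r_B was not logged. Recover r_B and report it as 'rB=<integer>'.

m = 5136
d = (-14, 8);  v_rel = (-6, 10),  |v_rel|² = 136
v_rel×d = (-6)·(8) − (10)·(-14) = 92
since m = R²·136 − 92²:  R² = (8464 + 5136) / 136 = 100
R = √100 = 10  ⇒  r_B = 10 − 4 = 6

rB=6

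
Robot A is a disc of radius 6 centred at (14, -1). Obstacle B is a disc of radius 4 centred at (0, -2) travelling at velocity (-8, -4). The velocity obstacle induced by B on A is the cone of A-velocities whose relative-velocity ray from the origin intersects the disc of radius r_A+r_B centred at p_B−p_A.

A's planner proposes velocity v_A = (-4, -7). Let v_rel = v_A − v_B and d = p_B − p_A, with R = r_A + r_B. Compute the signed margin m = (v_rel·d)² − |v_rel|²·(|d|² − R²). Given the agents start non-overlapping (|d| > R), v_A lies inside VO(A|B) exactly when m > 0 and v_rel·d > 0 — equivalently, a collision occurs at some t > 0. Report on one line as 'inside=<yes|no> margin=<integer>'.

d = (-14, -1),  |d|² = 197;  R = 6+4 = 10,  c = 197−10² = 97
v_rel = (4, -3),  |v_rel|² = 25;  v_rel·d = (4)·(-14) + (-3)·(-1) = -53
25·t² + 106·t + 97 = 0  ⇒  m = (-53)² − 25·97 = 384
m = 384 > 0,  v_rel·d = -53 < 0  ⇒  outside

inside=no margin=384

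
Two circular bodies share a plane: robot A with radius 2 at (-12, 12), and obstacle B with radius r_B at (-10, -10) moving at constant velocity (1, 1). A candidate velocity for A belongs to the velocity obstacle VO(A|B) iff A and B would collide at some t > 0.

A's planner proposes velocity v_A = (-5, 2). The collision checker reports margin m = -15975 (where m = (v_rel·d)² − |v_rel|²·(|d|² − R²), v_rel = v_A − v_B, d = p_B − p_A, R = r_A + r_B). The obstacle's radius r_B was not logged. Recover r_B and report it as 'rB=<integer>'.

m = -15975
d = (2, -22);  v_rel = (-6, 1),  |v_rel|² = 37
v_rel×d = (-6)·(-22) − (1)·(2) = 130
since m = R²·37 − 130²:  R² = (16900 + -15975) / 37 = 25
R = √25 = 5  ⇒  r_B = 5 − 2 = 3

rB=3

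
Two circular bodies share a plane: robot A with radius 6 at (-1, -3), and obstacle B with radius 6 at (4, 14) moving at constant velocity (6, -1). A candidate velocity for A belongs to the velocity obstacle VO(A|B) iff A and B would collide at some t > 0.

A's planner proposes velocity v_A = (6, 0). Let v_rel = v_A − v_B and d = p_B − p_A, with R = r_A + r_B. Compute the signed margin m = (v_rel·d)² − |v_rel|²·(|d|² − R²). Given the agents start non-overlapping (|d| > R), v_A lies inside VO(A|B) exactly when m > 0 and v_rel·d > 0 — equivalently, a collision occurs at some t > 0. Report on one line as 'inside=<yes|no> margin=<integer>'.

d = (5, 17),  |d|² = 314;  R = 6+6 = 12,  c = 314−12² = 170
v_rel = (0, 1),  |v_rel|² = 1;  v_rel·d = (0)·(5) + (1)·(17) = 17
1·t² − 34·t + 170 = 0  ⇒  m = 17² − 1·170 = 119
m = 119 > 0,  v_rel·d = 17 > 0  ⇒  inside

inside=yes margin=119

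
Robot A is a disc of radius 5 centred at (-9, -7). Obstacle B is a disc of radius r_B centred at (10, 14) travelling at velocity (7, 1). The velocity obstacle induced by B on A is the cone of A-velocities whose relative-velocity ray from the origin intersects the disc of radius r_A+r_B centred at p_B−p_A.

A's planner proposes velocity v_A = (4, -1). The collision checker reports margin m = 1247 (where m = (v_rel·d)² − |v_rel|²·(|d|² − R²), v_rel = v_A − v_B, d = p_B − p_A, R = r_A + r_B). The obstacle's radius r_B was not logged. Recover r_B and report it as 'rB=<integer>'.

m = 1247
d = (19, 21);  v_rel = (-3, -2),  |v_rel|² = 13
v_rel×d = (-3)·(21) − (-2)·(19) = -25
since m = R²·13 − (-25)²:  R² = (625 + 1247) / 13 = 144
R = √144 = 12  ⇒  r_B = 12 − 5 = 7

rB=7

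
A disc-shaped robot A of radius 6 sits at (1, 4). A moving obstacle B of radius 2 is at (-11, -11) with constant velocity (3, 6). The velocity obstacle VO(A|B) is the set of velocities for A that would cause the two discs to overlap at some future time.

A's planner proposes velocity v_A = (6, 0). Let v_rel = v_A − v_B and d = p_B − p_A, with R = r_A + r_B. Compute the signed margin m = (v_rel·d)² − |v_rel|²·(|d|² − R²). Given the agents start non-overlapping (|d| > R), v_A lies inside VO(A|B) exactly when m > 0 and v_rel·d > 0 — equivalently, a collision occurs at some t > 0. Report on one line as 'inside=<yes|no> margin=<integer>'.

d = (-12, -15),  |d|² = 369;  R = 6+2 = 8,  c = 369−8² = 305
v_rel = (3, -6),  |v_rel|² = 45;  v_rel·d = (3)·(-12) + (-6)·(-15) = 54
45·t² − 108·t + 305 = 0  ⇒  m = 54² − 45·305 = -10809
m = -10809 < 0,  v_rel·d = 54 > 0  ⇒  outside

inside=no margin=-10809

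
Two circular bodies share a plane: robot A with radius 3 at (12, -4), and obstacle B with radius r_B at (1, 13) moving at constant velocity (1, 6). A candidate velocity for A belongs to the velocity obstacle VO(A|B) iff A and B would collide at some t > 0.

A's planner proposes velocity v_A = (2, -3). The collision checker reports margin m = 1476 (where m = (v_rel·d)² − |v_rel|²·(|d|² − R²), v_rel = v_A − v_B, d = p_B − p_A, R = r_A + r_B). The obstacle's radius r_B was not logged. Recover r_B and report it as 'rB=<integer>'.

m = 1476
d = (-11, 17);  v_rel = (1, -9),  |v_rel|² = 82
v_rel×d = (1)·(17) − (-9)·(-11) = -82
since m = R²·82 − (-82)²:  R² = (6724 + 1476) / 82 = 100
R = √100 = 10  ⇒  r_B = 10 − 3 = 7

rB=7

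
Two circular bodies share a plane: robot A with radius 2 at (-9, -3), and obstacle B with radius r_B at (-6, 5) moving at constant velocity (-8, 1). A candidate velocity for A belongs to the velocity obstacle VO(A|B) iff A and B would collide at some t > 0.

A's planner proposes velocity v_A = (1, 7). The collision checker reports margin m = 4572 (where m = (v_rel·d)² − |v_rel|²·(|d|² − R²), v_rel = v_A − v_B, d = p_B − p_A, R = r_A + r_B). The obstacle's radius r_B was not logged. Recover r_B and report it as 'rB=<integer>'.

m = 4572
d = (3, 8);  v_rel = (9, 6),  |v_rel|² = 117
v_rel×d = (9)·(8) − (6)·(3) = 54
since m = R²·117 − 54²:  R² = (2916 + 4572) / 117 = 64
R = √64 = 8  ⇒  r_B = 8 − 2 = 6

rB=6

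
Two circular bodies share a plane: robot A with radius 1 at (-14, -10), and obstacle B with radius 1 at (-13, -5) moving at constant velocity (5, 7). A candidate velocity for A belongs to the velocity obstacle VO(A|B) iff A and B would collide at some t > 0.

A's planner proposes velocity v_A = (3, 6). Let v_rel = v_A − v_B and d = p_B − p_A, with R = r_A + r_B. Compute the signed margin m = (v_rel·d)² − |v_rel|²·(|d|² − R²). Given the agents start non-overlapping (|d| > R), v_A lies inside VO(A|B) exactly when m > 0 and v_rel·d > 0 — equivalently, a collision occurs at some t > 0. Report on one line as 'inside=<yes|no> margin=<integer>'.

d = (1, 5),  |d|² = 26;  R = 1+1 = 2,  c = 26−2² = 22
v_rel = (-2, -1),  |v_rel|² = 5;  v_rel·d = (-2)·(1) + (-1)·(5) = -7
5·t² + 14·t + 22 = 0  ⇒  m = (-7)² − 5·22 = -61
m = -61 < 0,  v_rel·d = -7 < 0  ⇒  outside

inside=no margin=-61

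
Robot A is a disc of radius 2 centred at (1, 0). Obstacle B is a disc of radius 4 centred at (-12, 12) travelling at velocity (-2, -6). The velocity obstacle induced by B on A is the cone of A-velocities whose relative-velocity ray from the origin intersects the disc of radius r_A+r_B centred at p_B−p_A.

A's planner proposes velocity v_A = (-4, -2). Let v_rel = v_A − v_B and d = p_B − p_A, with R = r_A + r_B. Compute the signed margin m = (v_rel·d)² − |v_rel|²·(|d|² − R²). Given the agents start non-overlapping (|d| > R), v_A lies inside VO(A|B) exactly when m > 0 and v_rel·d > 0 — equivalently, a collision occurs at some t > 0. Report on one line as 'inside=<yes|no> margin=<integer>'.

d = (-13, 12),  |d|² = 313;  R = 2+4 = 6,  c = 313−6² = 277
v_rel = (-2, 4),  |v_rel|² = 20;  v_rel·d = (-2)·(-13) + (4)·(12) = 74
20·t² − 148·t + 277 = 0  ⇒  m = 74² − 20·277 = -64
m = -64 < 0,  v_rel·d = 74 > 0  ⇒  outside

inside=no margin=-64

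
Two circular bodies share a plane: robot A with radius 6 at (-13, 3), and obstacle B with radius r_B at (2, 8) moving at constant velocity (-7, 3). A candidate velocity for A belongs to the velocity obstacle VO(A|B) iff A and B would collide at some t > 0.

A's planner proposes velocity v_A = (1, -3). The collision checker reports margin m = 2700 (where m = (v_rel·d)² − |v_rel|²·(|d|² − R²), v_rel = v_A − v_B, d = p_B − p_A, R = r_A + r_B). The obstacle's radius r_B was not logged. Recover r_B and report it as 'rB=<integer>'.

m = 2700
d = (15, 5);  v_rel = (8, -6),  |v_rel|² = 100
v_rel×d = (8)·(5) − (-6)·(15) = 130
since m = R²·100 − 130²:  R² = (16900 + 2700) / 100 = 196
R = √196 = 14  ⇒  r_B = 14 − 6 = 8

rB=8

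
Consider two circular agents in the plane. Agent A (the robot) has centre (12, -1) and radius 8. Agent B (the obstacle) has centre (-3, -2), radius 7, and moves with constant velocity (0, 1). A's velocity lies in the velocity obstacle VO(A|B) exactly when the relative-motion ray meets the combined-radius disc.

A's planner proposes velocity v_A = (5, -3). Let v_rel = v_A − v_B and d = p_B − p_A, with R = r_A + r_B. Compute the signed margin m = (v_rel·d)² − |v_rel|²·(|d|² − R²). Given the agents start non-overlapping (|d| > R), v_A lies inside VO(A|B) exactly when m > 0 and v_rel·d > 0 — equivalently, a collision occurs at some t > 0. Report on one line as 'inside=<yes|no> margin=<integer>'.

d = (-15, -1),  |d|² = 226;  R = 8+7 = 15,  c = 226−15² = 1
v_rel = (5, -4),  |v_rel|² = 41;  v_rel·d = (5)·(-15) + (-4)·(-1) = -71
41·t² + 142·t + 1 = 0  ⇒  m = (-71)² − 41·1 = 5000
m = 5000 > 0,  v_rel·d = -71 < 0  ⇒  outside

inside=no margin=5000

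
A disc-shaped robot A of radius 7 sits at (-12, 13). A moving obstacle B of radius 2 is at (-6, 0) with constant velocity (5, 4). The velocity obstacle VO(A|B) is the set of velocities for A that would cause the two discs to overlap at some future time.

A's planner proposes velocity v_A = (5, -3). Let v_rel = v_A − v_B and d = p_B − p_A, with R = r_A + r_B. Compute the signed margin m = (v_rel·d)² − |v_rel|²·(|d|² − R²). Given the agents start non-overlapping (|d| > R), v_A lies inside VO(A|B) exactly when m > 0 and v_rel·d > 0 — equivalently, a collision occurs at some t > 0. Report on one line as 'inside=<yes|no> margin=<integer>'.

d = (6, -13),  |d|² = 205;  R = 7+2 = 9,  c = 205−9² = 124
v_rel = (0, -7),  |v_rel|² = 49;  v_rel·d = (0)·(6) + (-7)·(-13) = 91
49·t² − 182·t + 124 = 0  ⇒  m = 91² − 49·124 = 2205
m = 2205 > 0,  v_rel·d = 91 > 0  ⇒  inside

inside=yes margin=2205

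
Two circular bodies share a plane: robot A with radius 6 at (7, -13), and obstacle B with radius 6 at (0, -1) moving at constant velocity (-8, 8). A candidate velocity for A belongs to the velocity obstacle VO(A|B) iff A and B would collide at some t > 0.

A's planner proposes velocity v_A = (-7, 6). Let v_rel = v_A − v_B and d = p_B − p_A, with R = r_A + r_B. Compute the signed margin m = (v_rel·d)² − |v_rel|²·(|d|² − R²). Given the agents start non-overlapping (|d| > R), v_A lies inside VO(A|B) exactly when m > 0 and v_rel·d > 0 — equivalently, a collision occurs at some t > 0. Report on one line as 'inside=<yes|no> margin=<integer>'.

d = (-7, 12),  |d|² = 193;  R = 6+6 = 12,  c = 193−12² = 49
v_rel = (1, -2),  |v_rel|² = 5;  v_rel·d = (1)·(-7) + (-2)·(12) = -31
5·t² + 62·t + 49 = 0  ⇒  m = (-31)² − 5·49 = 716
m = 716 > 0,  v_rel·d = -31 < 0  ⇒  outside

inside=no margin=716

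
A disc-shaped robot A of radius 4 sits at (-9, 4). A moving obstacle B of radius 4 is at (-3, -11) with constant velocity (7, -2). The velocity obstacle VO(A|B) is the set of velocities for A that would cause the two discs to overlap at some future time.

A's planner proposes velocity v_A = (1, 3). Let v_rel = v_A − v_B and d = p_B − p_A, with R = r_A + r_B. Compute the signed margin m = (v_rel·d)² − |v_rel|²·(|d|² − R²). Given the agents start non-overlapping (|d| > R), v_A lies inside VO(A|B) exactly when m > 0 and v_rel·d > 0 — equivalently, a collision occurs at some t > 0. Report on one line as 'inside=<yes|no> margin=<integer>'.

d = (6, -15),  |d|² = 261;  R = 4+4 = 8,  c = 261−8² = 197
v_rel = (-6, 5),  |v_rel|² = 61;  v_rel·d = (-6)·(6) + (5)·(-15) = -111
61·t² + 222·t + 197 = 0  ⇒  m = (-111)² − 61·197 = 304
m = 304 > 0,  v_rel·d = -111 < 0  ⇒  outside

inside=no margin=304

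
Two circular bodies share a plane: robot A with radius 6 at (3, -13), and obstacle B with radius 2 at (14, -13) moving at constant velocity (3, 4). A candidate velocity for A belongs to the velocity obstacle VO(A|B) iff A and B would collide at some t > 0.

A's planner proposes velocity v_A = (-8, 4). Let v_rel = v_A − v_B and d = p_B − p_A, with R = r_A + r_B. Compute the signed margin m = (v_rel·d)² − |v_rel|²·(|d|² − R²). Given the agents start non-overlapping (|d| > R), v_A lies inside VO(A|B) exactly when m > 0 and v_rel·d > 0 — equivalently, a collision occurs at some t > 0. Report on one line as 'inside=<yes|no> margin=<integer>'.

d = (11, 0),  |d|² = 121;  R = 6+2 = 8,  c = 121−8² = 57
v_rel = (-11, 0),  |v_rel|² = 121;  v_rel·d = (-11)·(11) + (0)·(0) = -121
121·t² + 242·t + 57 = 0  ⇒  m = (-121)² − 121·57 = 7744
m = 7744 > 0,  v_rel·d = -121 < 0  ⇒  outside

inside=no margin=7744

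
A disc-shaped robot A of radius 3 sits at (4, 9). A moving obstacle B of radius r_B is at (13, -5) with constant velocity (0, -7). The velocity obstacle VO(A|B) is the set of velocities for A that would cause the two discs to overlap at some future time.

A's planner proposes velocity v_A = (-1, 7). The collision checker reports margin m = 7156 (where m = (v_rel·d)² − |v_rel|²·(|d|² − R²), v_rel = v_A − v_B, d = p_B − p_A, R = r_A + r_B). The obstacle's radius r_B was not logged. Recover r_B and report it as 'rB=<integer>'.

m = 7156
d = (9, -14);  v_rel = (-1, 14),  |v_rel|² = 197
v_rel×d = (-1)·(-14) − (14)·(9) = -112
since m = R²·197 − (-112)²:  R² = (12544 + 7156) / 197 = 100
R = √100 = 10  ⇒  r_B = 10 − 3 = 7

rB=7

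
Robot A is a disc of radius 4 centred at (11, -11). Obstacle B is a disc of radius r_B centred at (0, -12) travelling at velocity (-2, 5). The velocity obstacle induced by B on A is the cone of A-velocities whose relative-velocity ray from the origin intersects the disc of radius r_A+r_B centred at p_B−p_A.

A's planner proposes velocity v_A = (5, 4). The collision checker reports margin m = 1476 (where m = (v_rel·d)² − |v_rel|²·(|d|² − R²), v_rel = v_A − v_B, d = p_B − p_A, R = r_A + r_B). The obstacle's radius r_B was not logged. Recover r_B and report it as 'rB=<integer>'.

m = 1476
d = (-11, -1);  v_rel = (7, -1),  |v_rel|² = 50
v_rel×d = (7)·(-1) − (-1)·(-11) = -18
since m = R²·50 − (-18)²:  R² = (324 + 1476) / 50 = 36
R = √36 = 6  ⇒  r_B = 6 − 4 = 2

rB=2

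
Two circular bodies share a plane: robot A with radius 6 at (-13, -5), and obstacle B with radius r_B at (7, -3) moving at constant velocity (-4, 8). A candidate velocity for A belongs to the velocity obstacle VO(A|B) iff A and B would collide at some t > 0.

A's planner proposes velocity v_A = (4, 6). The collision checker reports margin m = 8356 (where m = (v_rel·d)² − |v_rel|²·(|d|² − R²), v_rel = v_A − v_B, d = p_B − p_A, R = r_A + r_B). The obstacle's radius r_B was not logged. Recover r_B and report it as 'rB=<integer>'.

m = 8356
d = (20, 2);  v_rel = (8, -2),  |v_rel|² = 68
v_rel×d = (8)·(2) − (-2)·(20) = 56
since m = R²·68 − 56²:  R² = (3136 + 8356) / 68 = 169
R = √169 = 13  ⇒  r_B = 13 − 6 = 7

rB=7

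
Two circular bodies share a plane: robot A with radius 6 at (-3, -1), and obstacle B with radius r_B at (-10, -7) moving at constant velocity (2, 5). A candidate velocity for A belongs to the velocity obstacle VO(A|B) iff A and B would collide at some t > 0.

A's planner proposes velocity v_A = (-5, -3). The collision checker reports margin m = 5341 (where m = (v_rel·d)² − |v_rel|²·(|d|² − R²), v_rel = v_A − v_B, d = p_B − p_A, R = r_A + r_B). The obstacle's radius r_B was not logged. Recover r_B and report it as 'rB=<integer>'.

m = 5341
d = (-7, -6);  v_rel = (-7, -8),  |v_rel|² = 113
v_rel×d = (-7)·(-6) − (-8)·(-7) = -14
since m = R²·113 − (-14)²:  R² = (196 + 5341) / 113 = 49
R = √49 = 7  ⇒  r_B = 7 − 6 = 1

rB=1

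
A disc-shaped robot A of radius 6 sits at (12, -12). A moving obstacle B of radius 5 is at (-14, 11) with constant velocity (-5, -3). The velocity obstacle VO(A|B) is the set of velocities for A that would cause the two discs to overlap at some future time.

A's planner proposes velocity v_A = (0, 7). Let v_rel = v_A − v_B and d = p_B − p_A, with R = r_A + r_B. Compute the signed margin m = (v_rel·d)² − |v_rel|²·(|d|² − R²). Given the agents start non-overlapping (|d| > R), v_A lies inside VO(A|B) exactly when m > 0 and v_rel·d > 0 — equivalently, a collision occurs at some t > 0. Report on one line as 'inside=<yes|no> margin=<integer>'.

d = (-26, 23),  |d|² = 1205;  R = 6+5 = 11,  c = 1205−11² = 1084
v_rel = (5, 10),  |v_rel|² = 125;  v_rel·d = (5)·(-26) + (10)·(23) = 100
125·t² − 200·t + 1084 = 0  ⇒  m = 100² − 125·1084 = -125500
m = -125500 < 0,  v_rel·d = 100 > 0  ⇒  outside

inside=no margin=-125500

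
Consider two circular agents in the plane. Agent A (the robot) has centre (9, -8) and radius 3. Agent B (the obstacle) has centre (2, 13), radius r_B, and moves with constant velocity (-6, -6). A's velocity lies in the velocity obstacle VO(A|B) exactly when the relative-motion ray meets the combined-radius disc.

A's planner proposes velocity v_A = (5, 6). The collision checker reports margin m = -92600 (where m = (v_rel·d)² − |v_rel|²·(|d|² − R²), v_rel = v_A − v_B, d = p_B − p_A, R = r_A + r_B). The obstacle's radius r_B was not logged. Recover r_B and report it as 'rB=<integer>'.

m = -92600
d = (-7, 21);  v_rel = (11, 12),  |v_rel|² = 265
v_rel×d = (11)·(21) − (12)·(-7) = 315
since m = R²·265 − 315²:  R² = (99225 + -92600) / 265 = 25
R = √25 = 5  ⇒  r_B = 5 − 3 = 2

rB=2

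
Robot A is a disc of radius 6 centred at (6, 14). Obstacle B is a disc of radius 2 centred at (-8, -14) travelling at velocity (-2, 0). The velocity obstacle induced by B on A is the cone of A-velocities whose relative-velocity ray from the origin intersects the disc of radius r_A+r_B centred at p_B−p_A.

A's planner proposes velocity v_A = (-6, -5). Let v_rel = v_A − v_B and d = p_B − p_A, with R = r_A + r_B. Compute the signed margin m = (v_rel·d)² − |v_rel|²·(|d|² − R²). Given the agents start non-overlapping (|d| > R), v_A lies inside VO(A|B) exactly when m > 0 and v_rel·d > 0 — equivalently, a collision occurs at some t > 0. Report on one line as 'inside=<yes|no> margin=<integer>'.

d = (-14, -28),  |d|² = 980;  R = 6+2 = 8,  c = 980−8² = 916
v_rel = (-4, -5),  |v_rel|² = 41;  v_rel·d = (-4)·(-14) + (-5)·(-28) = 196
41·t² − 392·t + 916 = 0  ⇒  m = 196² − 41·916 = 860
m = 860 > 0,  v_rel·d = 196 > 0  ⇒  inside

inside=yes margin=860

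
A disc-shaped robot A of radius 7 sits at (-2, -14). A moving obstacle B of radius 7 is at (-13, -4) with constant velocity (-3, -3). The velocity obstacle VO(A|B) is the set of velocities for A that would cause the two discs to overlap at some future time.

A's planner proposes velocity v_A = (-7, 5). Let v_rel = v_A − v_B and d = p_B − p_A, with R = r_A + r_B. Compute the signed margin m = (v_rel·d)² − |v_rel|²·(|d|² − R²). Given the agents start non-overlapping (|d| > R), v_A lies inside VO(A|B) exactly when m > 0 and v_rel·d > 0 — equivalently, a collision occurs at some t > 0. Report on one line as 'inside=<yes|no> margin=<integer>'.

d = (-11, 10),  |d|² = 221;  R = 7+7 = 14,  c = 221−14² = 25
v_rel = (-4, 8),  |v_rel|² = 80;  v_rel·d = (-4)·(-11) + (8)·(10) = 124
80·t² − 248·t + 25 = 0  ⇒  m = 124² − 80·25 = 13376
m = 13376 > 0,  v_rel·d = 124 > 0  ⇒  inside

inside=yes margin=13376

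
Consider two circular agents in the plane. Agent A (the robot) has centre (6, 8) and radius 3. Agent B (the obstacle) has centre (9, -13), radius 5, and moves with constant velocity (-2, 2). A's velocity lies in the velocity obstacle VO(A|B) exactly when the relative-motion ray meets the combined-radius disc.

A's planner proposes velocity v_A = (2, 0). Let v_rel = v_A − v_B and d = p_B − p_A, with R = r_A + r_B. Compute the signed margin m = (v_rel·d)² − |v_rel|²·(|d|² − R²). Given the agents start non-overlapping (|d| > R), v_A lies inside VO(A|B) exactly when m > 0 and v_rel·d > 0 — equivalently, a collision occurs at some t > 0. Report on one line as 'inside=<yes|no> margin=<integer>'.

d = (3, -21),  |d|² = 450;  R = 3+5 = 8,  c = 450−8² = 386
v_rel = (4, -2),  |v_rel|² = 20;  v_rel·d = (4)·(3) + (-2)·(-21) = 54
20·t² − 108·t + 386 = 0  ⇒  m = 54² − 20·386 = -4804
m = -4804 < 0,  v_rel·d = 54 > 0  ⇒  outside

inside=no margin=-4804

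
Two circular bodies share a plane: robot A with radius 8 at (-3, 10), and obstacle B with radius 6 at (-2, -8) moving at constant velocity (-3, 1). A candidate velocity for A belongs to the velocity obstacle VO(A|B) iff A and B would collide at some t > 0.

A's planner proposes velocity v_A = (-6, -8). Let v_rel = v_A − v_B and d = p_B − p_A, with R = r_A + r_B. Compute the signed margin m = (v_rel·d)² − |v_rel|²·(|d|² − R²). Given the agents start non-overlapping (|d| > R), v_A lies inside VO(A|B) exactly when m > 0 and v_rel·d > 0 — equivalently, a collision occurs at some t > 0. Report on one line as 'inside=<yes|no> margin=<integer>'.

d = (1, -18),  |d|² = 325;  R = 8+6 = 14,  c = 325−14² = 129
v_rel = (-3, -9),  |v_rel|² = 90;  v_rel·d = (-3)·(1) + (-9)·(-18) = 159
90·t² − 318·t + 129 = 0  ⇒  m = 159² − 90·129 = 13671
m = 13671 > 0,  v_rel·d = 159 > 0  ⇒  inside

inside=yes margin=13671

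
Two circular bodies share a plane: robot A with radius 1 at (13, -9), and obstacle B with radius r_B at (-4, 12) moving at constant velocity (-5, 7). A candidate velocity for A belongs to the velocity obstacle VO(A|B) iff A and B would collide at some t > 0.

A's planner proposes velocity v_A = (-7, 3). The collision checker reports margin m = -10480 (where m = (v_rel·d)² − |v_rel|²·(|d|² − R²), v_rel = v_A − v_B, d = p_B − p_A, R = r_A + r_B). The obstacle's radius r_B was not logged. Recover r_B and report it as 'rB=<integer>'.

m = -10480
d = (-17, 21);  v_rel = (-2, -4),  |v_rel|² = 20
v_rel×d = (-2)·(21) − (-4)·(-17) = -110
since m = R²·20 − (-110)²:  R² = (12100 + -10480) / 20 = 81
R = √81 = 9  ⇒  r_B = 9 − 1 = 8

rB=8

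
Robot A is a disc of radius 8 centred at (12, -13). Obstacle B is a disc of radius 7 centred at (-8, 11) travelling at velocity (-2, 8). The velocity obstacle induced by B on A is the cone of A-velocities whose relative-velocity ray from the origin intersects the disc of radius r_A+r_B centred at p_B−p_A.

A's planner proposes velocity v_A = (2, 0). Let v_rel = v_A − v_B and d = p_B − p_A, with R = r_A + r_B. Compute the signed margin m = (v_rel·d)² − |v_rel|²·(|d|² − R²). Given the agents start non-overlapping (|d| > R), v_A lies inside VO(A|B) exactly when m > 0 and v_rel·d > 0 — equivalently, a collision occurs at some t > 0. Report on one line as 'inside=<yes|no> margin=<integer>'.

d = (-20, 24),  |d|² = 976;  R = 8+7 = 15,  c = 976−15² = 751
v_rel = (4, -8),  |v_rel|² = 80;  v_rel·d = (4)·(-20) + (-8)·(24) = -272
80·t² + 544·t + 751 = 0  ⇒  m = (-272)² − 80·751 = 13904
m = 13904 > 0,  v_rel·d = -272 < 0  ⇒  outside

inside=no margin=13904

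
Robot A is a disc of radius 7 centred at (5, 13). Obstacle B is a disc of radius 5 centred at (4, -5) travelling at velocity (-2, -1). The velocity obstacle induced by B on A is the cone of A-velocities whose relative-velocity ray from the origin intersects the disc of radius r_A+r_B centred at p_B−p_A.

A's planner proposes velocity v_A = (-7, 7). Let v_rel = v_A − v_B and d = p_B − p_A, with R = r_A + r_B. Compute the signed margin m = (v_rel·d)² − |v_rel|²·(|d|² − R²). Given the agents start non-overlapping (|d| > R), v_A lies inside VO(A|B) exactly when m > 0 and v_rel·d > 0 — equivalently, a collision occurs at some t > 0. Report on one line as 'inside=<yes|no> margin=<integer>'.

d = (-1, -18),  |d|² = 325;  R = 7+5 = 12,  c = 325−12² = 181
v_rel = (-5, 8),  |v_rel|² = 89;  v_rel·d = (-5)·(-1) + (8)·(-18) = -139
89·t² + 278·t + 181 = 0  ⇒  m = (-139)² − 89·181 = 3212
m = 3212 > 0,  v_rel·d = -139 < 0  ⇒  outside

inside=no margin=3212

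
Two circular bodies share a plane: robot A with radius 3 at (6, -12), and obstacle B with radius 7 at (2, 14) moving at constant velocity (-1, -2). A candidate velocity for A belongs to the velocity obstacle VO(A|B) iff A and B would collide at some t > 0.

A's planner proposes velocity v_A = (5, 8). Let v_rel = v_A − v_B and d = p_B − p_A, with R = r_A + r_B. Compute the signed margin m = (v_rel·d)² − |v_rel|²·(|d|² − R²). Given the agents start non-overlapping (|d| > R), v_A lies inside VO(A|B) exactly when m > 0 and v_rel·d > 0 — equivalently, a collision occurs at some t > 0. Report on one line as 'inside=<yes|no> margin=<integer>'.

d = (-4, 26),  |d|² = 692;  R = 3+7 = 10,  c = 692−10² = 592
v_rel = (6, 10),  |v_rel|² = 136;  v_rel·d = (6)·(-4) + (10)·(26) = 236
136·t² − 472·t + 592 = 0  ⇒  m = 236² − 136·592 = -24816
m = -24816 < 0,  v_rel·d = 236 > 0  ⇒  outside

inside=no margin=-24816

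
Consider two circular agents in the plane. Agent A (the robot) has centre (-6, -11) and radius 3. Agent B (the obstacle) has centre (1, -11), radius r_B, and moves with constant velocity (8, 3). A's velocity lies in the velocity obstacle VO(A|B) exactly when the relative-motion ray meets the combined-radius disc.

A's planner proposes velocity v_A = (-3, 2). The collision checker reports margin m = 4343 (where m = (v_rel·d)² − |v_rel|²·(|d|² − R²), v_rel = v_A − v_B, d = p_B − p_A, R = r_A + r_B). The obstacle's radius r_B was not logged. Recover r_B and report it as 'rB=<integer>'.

m = 4343
d = (7, 0);  v_rel = (-11, -1),  |v_rel|² = 122
v_rel×d = (-11)·(0) − (-1)·(7) = 7
since m = R²·122 − 7²:  R² = (49 + 4343) / 122 = 36
R = √36 = 6  ⇒  r_B = 6 − 3 = 3

rB=3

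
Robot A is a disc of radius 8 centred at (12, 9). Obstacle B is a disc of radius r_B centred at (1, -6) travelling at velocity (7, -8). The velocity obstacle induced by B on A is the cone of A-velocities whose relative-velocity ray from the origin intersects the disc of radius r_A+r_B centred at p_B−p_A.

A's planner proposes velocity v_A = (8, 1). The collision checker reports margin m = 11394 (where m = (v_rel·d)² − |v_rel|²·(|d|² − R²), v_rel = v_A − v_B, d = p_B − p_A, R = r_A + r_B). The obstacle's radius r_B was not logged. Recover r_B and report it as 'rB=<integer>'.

m = 11394
d = (-11, -15);  v_rel = (1, 9),  |v_rel|² = 82
v_rel×d = (1)·(-15) − (9)·(-11) = 84
since m = R²·82 − 84²:  R² = (7056 + 11394) / 82 = 225
R = √225 = 15  ⇒  r_B = 15 − 8 = 7

rB=7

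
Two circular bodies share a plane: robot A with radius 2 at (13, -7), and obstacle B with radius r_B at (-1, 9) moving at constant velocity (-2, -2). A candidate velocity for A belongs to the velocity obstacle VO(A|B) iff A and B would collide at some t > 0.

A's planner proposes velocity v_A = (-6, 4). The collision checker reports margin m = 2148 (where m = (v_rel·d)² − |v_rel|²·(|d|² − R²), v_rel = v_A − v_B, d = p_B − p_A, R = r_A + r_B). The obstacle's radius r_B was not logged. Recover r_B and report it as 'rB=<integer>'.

m = 2148
d = (-14, 16);  v_rel = (-4, 6),  |v_rel|² = 52
v_rel×d = (-4)·(16) − (6)·(-14) = 20
since m = R²·52 − 20²:  R² = (400 + 2148) / 52 = 49
R = √49 = 7  ⇒  r_B = 7 − 2 = 5

rB=5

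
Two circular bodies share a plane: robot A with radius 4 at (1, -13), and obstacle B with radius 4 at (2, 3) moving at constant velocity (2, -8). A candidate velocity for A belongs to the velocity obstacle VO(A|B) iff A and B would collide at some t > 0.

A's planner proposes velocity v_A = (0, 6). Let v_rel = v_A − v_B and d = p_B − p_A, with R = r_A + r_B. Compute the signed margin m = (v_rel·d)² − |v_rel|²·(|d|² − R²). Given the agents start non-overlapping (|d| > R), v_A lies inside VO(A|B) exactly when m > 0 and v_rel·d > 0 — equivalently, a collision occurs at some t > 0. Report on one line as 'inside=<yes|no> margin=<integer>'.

d = (1, 16),  |d|² = 257;  R = 4+4 = 8,  c = 257−8² = 193
v_rel = (-2, 14),  |v_rel|² = 200;  v_rel·d = (-2)·(1) + (14)·(16) = 222
200·t² − 444·t + 193 = 0  ⇒  m = 222² − 200·193 = 10684
m = 10684 > 0,  v_rel·d = 222 > 0  ⇒  inside

inside=yes margin=10684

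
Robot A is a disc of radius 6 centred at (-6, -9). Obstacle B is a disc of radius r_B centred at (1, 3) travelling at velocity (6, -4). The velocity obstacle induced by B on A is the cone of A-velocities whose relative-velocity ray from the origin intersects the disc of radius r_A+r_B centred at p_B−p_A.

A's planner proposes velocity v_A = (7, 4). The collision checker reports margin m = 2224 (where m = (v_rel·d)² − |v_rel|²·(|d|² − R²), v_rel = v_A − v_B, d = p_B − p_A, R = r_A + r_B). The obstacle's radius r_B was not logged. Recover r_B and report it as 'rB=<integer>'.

m = 2224
d = (7, 12);  v_rel = (1, 8),  |v_rel|² = 65
v_rel×d = (1)·(12) − (8)·(7) = -44
since m = R²·65 − (-44)²:  R² = (1936 + 2224) / 65 = 64
R = √64 = 8  ⇒  r_B = 8 − 6 = 2

rB=2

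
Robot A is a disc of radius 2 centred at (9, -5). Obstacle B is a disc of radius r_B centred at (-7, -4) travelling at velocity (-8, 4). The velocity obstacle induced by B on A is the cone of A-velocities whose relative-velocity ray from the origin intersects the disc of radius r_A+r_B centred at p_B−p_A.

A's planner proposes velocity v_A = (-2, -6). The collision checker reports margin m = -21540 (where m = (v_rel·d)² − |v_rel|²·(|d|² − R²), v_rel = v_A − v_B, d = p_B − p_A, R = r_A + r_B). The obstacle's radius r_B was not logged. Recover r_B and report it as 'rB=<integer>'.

m = -21540
d = (-16, 1);  v_rel = (6, -10),  |v_rel|² = 136
v_rel×d = (6)·(1) − (-10)·(-16) = -154
since m = R²·136 − (-154)²:  R² = (23716 + -21540) / 136 = 16
R = √16 = 4  ⇒  r_B = 4 − 2 = 2

rB=2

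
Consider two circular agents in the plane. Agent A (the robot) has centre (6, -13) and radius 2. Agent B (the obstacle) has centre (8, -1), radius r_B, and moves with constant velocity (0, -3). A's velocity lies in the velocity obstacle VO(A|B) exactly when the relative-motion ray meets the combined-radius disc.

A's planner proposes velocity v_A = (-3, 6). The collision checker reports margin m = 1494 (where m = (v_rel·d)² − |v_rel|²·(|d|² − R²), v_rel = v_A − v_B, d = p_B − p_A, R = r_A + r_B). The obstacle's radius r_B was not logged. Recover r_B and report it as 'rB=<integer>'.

m = 1494
d = (2, 12);  v_rel = (-3, 9),  |v_rel|² = 90
v_rel×d = (-3)·(12) − (9)·(2) = -54
since m = R²·90 − (-54)²:  R² = (2916 + 1494) / 90 = 49
R = √49 = 7  ⇒  r_B = 7 − 2 = 5

rB=5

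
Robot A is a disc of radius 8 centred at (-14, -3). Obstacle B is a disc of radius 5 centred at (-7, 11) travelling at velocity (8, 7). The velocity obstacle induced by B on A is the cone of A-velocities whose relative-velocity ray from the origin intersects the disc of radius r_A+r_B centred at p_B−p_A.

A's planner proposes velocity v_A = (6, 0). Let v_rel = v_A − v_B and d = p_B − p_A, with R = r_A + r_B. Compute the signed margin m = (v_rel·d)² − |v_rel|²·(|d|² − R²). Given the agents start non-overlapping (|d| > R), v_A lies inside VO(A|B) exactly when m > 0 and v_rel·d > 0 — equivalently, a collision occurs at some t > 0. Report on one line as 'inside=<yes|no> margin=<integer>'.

d = (7, 14),  |d|² = 245;  R = 8+5 = 13,  c = 245−13² = 76
v_rel = (-2, -7),  |v_rel|² = 53;  v_rel·d = (-2)·(7) + (-7)·(14) = -112
53·t² + 224·t + 76 = 0  ⇒  m = (-112)² − 53·76 = 8516
m = 8516 > 0,  v_rel·d = -112 < 0  ⇒  outside

inside=no margin=8516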